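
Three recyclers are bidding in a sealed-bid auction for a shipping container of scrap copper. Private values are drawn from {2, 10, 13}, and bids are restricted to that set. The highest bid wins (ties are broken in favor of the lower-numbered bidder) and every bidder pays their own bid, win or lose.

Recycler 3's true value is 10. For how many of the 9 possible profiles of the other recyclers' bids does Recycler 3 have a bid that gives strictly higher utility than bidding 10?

Others bid (2, 10): truth gives -10; bid 2 gives -2 > -10. Violating.
Others bid (2, 13): truth gives -10; bid 2 gives -2 > -10. Violating.
Others bid (10, 2): truth gives -10; bid 2 gives -2 > -10. Violating.
Others bid (10, 10): truth gives -10; bid 2 gives -2 > -10. Violating.
Others bid (2, 2): truth gives 0; no alternative beats it.
(Checking all 9 profiles: 8 have a profitable deviation, 1 does not.)

8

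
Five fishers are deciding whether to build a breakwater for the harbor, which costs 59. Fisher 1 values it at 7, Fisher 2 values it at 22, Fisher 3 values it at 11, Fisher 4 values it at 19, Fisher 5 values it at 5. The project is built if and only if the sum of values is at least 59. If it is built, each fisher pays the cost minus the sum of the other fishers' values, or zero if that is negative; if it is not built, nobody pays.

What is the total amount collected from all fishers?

39

Total value 64 ≥ cost 59, so it is built.
Fisher 1: others sum to 57; max(0, 59 - 57) = 2.
Fisher 2: others sum to 42; max(0, 59 - 42) = 17.
Fisher 3: others sum to 53; max(0, 59 - 53) = 6.
Fisher 4: others sum to 45; max(0, 59 - 45) = 14.
Fisher 5: others sum to 59; max(0, 59 - 59) = 0.
Total collected = 2 + 17 + 6 + 14 + 0 = 39.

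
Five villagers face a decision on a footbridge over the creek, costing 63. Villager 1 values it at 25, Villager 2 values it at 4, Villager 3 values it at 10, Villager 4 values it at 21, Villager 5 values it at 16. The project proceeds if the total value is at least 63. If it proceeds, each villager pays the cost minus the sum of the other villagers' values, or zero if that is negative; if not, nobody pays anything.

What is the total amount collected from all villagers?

23

Total value 76 ≥ cost 63, so it is built.
Villager 1: others sum to 51; max(0, 63 - 51) = 12.
Villager 2: others sum to 72; max(0, 63 - 72) = 0.
Villager 3: others sum to 66; max(0, 63 - 66) = 0.
Villager 4: others sum to 55; max(0, 63 - 55) = 8.
Villager 5: others sum to 60; max(0, 63 - 60) = 3.
Total collected = 12 + 0 + 0 + 8 + 3 = 23.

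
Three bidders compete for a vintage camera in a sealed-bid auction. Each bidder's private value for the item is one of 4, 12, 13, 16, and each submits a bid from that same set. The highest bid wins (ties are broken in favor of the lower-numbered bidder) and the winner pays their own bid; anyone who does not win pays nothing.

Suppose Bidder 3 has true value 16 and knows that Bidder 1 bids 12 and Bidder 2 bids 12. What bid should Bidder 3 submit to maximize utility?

13

Bid 4: loses, pays 0, utility 0.
Bid 12: loses, pays 0, utility 0.
Bid 13: wins, pays 13, utility 16 - 13 = 3.
Bid 16: wins, pays 16, utility 16 - 16 = 0.
The best choice is 13 with utility 3.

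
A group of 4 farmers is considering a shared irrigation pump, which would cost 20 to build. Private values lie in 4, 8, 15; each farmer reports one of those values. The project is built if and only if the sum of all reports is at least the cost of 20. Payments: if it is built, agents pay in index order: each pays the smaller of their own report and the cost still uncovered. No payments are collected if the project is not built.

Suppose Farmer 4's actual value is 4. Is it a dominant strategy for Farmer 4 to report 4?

Yes

Check each profile of the others' reports and compare truth against every alternative report.
Others report (4, 4, 4): truth gives 0, best alternative gives -4.
Others report (4, 4, 15): truth gives 4, best alternative gives 4.
Others report (4, 8, 8): truth gives 4, best alternative gives 4.
Others report (4, 8, 15): truth gives 4, best alternative gives 4.
Others report (4, 15, 4): truth gives 4, best alternative gives 4.
Others report (4, 15, 8): truth gives 4, best alternative gives 4.
(Remaining 21 profiles checked similarly; truth is weakly best in each.)
In every case the truthful report is at least as good as any alternative, so it is a dominant strategy.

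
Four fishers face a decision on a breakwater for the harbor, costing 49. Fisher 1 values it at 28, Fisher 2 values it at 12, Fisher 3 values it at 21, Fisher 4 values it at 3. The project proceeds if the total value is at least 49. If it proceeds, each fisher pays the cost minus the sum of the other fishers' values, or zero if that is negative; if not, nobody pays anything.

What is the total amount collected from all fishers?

19

Total value 64 ≥ cost 49, so it is built.
Fisher 1: others sum to 36; max(0, 49 - 36) = 13.
Fisher 2: others sum to 52; max(0, 49 - 52) = 0.
Fisher 3: others sum to 43; max(0, 49 - 43) = 6.
Fisher 4: others sum to 61; max(0, 49 - 61) = 0.
Total collected = 13 + 0 + 6 + 0 = 19.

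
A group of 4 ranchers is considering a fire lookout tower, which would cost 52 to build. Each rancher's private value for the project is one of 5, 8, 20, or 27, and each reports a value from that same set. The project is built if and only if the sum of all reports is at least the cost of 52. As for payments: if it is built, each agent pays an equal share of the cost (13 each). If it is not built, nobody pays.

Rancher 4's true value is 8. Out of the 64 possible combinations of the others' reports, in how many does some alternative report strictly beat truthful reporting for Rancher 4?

3

Others report (5, 20, 20): truth gives -5; report 5 gives 0 > -5. Violating.
Others report (20, 5, 20): truth gives -5; report 5 gives 0 > -5. Violating.
Others report (20, 20, 5): truth gives -5; report 5 gives 0 > -5. Violating.
Others report (5, 5, 5): truth gives 0; no alternative beats it.
Others report (5, 5, 8): truth gives 0; no alternative beats it.
(Checking all 64 profiles: 3 have a profitable deviation, 61 do not.)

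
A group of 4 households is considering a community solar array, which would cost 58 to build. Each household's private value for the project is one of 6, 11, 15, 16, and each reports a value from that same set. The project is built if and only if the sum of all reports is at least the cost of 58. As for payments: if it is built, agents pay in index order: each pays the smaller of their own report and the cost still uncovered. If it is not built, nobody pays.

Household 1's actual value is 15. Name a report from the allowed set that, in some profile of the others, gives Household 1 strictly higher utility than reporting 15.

Suppose Household 2 reports 15, Household 3 reports 16 and Household 4 reports 16.
Report 15: project built, pays 15, utility 15 - 15 = 0.
Report 11: project built, pays 11, utility 15 - 11 = 4.
So reporting 11 beats truth here (4 > 0).

11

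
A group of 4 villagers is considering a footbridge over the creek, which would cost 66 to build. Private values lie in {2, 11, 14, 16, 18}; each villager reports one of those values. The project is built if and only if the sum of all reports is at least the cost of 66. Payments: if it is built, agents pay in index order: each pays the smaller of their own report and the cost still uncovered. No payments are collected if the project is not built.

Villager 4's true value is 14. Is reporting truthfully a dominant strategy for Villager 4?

Check each profile of the others' reports and compare truth against every alternative report.
Others report (18, 18, 18): truth gives 2, best alternative gives 2.
Others report (2, 2, 2): truth gives 0, best alternative gives 0.
Others report (2, 2, 11): truth gives 0, best alternative gives 0.
Others report (2, 2, 14): truth gives 0, best alternative gives 0.
Others report (2, 2, 16): truth gives 0, best alternative gives 0.
Others report (2, 2, 18): truth gives 0, best alternative gives 0.
(Remaining 119 profiles checked similarly; truth is weakly best in each.)
In every case the truthful report is at least as good as any alternative, so it is a dominant strategy.

Yes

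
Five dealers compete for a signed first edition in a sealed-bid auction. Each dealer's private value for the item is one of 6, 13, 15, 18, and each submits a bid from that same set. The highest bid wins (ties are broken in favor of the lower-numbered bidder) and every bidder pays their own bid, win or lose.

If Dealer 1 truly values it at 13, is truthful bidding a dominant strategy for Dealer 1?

No

Consider the case where Dealer 2 bids 6, Dealer 3 bids 6, Dealer 4 bids 6 and Dealer 5 bids 6.
Truthful bid 13: wins, pays 13, utility 13 - 13 = 0.
Bid 6 instead: wins, pays 6, utility 13 - 6 = 7.
Since 7 > 0, bidding 6 is strictly better here, so truthful bidding is not dominant.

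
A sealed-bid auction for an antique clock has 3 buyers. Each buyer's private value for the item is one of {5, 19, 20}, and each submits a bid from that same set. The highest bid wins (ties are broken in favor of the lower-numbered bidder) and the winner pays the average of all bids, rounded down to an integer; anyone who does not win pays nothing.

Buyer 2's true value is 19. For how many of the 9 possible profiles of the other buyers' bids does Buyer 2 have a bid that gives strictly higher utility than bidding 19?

Others bid (5, 20): truth gives 0; bid 20 gives 4 > 0. Violating.
Others bid (19, 5): truth gives 0; bid 20 gives 5 > 0. Violating.
Others bid (5, 5): truth gives 10; no alternative beats it.
Others bid (5, 19): truth gives 5; no alternative beats it.
(Checking all 9 profiles: 2 have a profitable deviation, 7 do not.)

2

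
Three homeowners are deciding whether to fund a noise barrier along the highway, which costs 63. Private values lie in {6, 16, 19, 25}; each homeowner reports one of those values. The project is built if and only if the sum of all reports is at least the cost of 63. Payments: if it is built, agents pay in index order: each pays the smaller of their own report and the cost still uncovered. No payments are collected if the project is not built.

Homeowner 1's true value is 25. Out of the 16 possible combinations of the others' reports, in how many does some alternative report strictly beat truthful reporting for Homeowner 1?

Others report (19, 25): truth gives 0; report 19 gives 6 > 0. Violating.
Others report (25, 19): truth gives 0; report 19 gives 6 > 0. Violating.
Others report (25, 25): truth gives 0; report 16 gives 9 > 0. Violating.
Others report (6, 6): truth gives 0; no alternative beats it.
Others report (6, 16): truth gives 0; no alternative beats it.
(Checking all 16 profiles: 3 have a profitable deviation, 13 do not.)

3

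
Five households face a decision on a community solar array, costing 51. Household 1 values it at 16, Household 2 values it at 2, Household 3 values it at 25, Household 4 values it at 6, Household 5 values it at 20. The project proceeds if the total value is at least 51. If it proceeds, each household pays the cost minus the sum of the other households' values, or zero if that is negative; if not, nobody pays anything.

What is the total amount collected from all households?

Total value 69 ≥ cost 51, so it is built.
Household 1: others sum to 53; max(0, 51 - 53) = 0.
Household 2: others sum to 67; max(0, 51 - 67) = 0.
Household 3: others sum to 44; max(0, 51 - 44) = 7.
Household 4: others sum to 63; max(0, 51 - 63) = 0.
Household 5: others sum to 49; max(0, 51 - 49) = 2.
Total collected = 0 + 0 + 7 + 0 + 2 = 9.

9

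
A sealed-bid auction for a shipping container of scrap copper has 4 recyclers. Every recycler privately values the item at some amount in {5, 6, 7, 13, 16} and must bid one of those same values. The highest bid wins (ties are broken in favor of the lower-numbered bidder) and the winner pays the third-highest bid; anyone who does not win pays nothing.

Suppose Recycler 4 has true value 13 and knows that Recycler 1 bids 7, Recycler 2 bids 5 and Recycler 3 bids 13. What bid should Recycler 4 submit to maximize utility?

16

Bid 5: loses, pays 0, utility 0.
Bid 6: loses, pays 0, utility 0.
Bid 7: loses, pays 0, utility 0.
Bid 13: loses, pays 0, utility 0.
Bid 16: wins, pays 7, utility 13 - 7 = 6.
The best choice is 16 with utility 6.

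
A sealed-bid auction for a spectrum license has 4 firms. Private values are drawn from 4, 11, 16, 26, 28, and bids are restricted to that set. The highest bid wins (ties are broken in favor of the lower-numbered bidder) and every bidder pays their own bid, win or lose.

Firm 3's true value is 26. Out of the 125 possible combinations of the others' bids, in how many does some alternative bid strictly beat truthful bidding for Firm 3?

Others bid (4, 4, 4): truth gives 0; bid 11 gives 15 > 0. Violating.
Others bid (4, 4, 11): truth gives 0; bid 11 gives 15 > 0. Violating.
Others bid (4, 4, 16): truth gives 0; bid 16 gives 10 > 0. Violating.
Others bid (4, 4, 28): truth gives -26; bid 28 gives -2 > -26. Violating.
Others bid (4, 4, 26): truth gives 0; no alternative beats it.
Others bid (4, 11, 26): truth gives 0; no alternative beats it.
(Checking all 125 profiles: 101 have a profitable deviation, 24 do not.)

101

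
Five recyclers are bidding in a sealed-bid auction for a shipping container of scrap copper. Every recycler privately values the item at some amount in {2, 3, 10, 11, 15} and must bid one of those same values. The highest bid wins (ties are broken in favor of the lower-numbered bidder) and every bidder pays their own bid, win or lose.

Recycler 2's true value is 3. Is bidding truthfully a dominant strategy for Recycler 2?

No

Consider the case where Recycler 1 bids 2, Recycler 3 bids 2, Recycler 4 bids 2 and Recycler 5 bids 10.
Truthful bid 3: loses but pays 3, utility -3.
Bid 2 instead: loses but pays 2, utility -2.
Since -2 > -3, bidding 2 is strictly better here, so truthful bidding is not dominant.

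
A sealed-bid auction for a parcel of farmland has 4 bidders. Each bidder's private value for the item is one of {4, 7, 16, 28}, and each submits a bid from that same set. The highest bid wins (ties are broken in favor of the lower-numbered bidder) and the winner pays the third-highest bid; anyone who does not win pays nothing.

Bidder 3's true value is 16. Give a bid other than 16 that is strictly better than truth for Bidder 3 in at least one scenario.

Suppose Bidder 1 bids 4, Bidder 2 bids 4 and Bidder 4 bids 28.
Bid 16: loses, pays 0, utility 0.
Bid 28: wins, pays 4, utility 16 - 4 = 12.
So bidding 28 beats truth here (12 > 0).

28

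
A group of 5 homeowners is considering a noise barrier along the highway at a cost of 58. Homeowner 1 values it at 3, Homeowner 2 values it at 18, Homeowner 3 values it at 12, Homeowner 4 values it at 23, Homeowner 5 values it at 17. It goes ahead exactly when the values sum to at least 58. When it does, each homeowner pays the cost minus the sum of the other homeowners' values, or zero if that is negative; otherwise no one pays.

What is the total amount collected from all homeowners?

Total value 73 ≥ cost 58, so it is built.
Homeowner 1: others sum to 70; max(0, 58 - 70) = 0.
Homeowner 2: others sum to 55; max(0, 58 - 55) = 3.
Homeowner 3: others sum to 61; max(0, 58 - 61) = 0.
Homeowner 4: others sum to 50; max(0, 58 - 50) = 8.
Homeowner 5: others sum to 56; max(0, 58 - 56) = 2.
Total collected = 0 + 3 + 0 + 8 + 2 = 13.

13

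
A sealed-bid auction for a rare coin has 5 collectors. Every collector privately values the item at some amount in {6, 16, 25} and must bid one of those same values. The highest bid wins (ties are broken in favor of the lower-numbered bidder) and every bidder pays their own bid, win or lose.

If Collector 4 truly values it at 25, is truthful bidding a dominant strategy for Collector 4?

Consider the case where Collector 1 bids 6, Collector 2 bids 6, Collector 3 bids 6 and Collector 5 bids 6.
Truthful bid 25: wins, pays 25, utility 25 - 25 = 0.
Bid 16 instead: wins, pays 16, utility 25 - 16 = 9.
Since 9 > 0, bidding 16 is strictly better here, so truthful bidding is not dominant.

No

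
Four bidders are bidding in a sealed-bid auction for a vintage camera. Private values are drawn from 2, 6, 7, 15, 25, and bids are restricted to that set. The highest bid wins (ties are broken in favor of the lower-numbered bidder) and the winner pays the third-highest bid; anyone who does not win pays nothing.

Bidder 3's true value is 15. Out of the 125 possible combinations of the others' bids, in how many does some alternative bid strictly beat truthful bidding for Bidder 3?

27

Others bid (2, 2, 25): truth gives 0; bid 25 gives 13 > 0. Violating.
Others bid (2, 6, 25): truth gives 0; bid 25 gives 9 > 0. Violating.
Others bid (2, 7, 25): truth gives 0; bid 25 gives 8 > 0. Violating.
Others bid (2, 15, 2): truth gives 0; bid 25 gives 13 > 0. Violating.
Others bid (2, 2, 2): truth gives 13; no alternative beats it.
Others bid (2, 2, 6): truth gives 13; no alternative beats it.
(Checking all 125 profiles: 27 have a profitable deviation, 98 do not.)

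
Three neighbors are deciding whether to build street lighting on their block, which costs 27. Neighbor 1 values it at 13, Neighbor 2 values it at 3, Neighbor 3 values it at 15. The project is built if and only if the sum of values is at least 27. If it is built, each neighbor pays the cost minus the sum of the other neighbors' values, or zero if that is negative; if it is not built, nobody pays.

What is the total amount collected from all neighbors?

20

Total value 31 ≥ cost 27, so it is built.
Neighbor 1: others sum to 18; max(0, 27 - 18) = 9.
Neighbor 2: others sum to 28; max(0, 27 - 28) = 0.
Neighbor 3: others sum to 16; max(0, 27 - 16) = 11.
Total collected = 9 + 0 + 11 = 20.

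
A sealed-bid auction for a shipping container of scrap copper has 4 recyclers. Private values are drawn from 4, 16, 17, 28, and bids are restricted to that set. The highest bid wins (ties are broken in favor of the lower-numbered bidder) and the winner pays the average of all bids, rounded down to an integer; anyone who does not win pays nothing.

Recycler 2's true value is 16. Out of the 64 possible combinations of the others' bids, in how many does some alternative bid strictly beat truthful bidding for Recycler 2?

11

Others bid (4, 4, 17): truth gives 0; bid 17 gives 6 > 0. Violating.
Others bid (4, 16, 17): truth gives 0; bid 17 gives 3 > 0. Violating.
Others bid (4, 17, 4): truth gives 0; bid 17 gives 6 > 0. Violating.
Others bid (4, 17, 16): truth gives 0; bid 17 gives 3 > 0. Violating.
Others bid (4, 4, 4): truth gives 9; no alternative beats it.
Others bid (4, 4, 16): truth gives 6; no alternative beats it.
(Checking all 64 profiles: 11 have a profitable deviation, 53 do not.)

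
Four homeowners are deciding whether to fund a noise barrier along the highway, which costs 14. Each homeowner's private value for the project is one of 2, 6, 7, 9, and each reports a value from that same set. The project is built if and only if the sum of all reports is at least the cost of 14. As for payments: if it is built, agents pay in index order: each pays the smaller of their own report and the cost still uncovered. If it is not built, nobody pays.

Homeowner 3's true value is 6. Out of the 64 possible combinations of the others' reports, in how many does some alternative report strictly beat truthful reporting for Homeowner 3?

21

Others report (2, 2, 9): truth gives 0; report 2 gives 4 > 0. Violating.
Others report (2, 6, 6): truth gives 0; report 2 gives 4 > 0. Violating.
Others report (2, 6, 7): truth gives 0; report 2 gives 4 > 0. Violating.
Others report (2, 6, 9): truth gives 0; report 2 gives 4 > 0. Violating.
Others report (2, 2, 2): truth gives 0; no alternative beats it.
Others report (2, 2, 6): truth gives 0; no alternative beats it.
(Checking all 64 profiles: 21 have a profitable deviation, 43 do not.)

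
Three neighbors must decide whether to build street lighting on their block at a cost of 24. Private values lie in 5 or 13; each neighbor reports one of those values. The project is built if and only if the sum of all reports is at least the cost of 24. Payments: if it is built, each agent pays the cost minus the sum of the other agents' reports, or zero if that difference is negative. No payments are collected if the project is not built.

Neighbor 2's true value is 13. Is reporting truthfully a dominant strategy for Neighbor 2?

Check each profile of the others' reports and compare truth against every alternative report.
Others report (5, 13): truth gives 7, best alternative gives 0.
Others report (13, 5): truth gives 7, best alternative gives 0.
Others report (13, 13): truth gives 13, best alternative gives 13.
Others report (5, 5): truth gives 0, best alternative gives 0.
In every case the truthful report is at least as good as any alternative, so it is a dominant strategy.

Yes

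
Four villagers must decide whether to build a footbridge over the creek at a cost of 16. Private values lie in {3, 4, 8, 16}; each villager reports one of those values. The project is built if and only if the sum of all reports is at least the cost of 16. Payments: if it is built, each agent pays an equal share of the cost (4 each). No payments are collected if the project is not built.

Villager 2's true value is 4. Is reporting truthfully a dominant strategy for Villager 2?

Yes

Check each profile of the others' reports and compare truth against every alternative report.
Others report (3, 3, 3): truth gives 0, best alternative gives 0.
Others report (3, 3, 4): truth gives 0, best alternative gives 0.
Others report (3, 3, 8): truth gives 0, best alternative gives 0.
Others report (3, 3, 16): truth gives 0, best alternative gives 0.
Others report (3, 4, 3): truth gives 0, best alternative gives 0.
Others report (3, 4, 4): truth gives 0, best alternative gives 0.
(Remaining 58 profiles checked similarly; truth is weakly best in each.)
In every case the truthful report is at least as good as any alternative, so it is a dominant strategy.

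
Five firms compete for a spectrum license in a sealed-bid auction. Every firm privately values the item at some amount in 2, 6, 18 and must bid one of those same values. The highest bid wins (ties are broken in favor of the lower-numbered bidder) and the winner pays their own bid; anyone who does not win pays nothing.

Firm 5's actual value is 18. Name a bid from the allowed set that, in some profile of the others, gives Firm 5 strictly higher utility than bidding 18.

Suppose Firm 1 bids 2, Firm 2 bids 2, Firm 3 bids 2 and Firm 4 bids 2.
Bid 18: wins, pays 18, utility 18 - 18 = 0.
Bid 6: wins, pays 6, utility 18 - 6 = 12.
So bidding 6 beats truth here (12 > 0).

6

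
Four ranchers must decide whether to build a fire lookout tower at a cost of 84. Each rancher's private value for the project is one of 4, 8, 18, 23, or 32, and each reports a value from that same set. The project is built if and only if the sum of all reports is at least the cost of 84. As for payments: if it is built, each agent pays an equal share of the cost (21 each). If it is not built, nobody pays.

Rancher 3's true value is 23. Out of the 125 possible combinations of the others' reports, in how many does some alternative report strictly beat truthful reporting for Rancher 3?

Others report (4, 18, 32): truth gives 0; report 32 gives 2 > 0. Violating.
Others report (4, 23, 32): truth gives 0; report 32 gives 2 > 0. Violating.
Others report (4, 32, 18): truth gives 0; report 32 gives 2 > 0. Violating.
Others report (4, 32, 23): truth gives 0; report 32 gives 2 > 0. Violating.
Others report (4, 4, 4): truth gives 0; no alternative beats it.
Others report (4, 4, 8): truth gives 0; no alternative beats it.
(Checking all 125 profiles: 25 have a profitable deviation, 100 do not.)

25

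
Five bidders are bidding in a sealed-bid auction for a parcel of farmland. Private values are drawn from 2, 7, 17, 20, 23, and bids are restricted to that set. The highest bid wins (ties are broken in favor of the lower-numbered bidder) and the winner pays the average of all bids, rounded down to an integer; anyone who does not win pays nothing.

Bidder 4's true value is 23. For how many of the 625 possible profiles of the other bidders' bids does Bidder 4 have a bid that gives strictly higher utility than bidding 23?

Others bid (2, 2, 2, 2): truth gives 17; bid 7 gives 20 > 17. Violating.
Others bid (2, 2, 2, 7): truth gives 16; bid 7 gives 19 > 16. Violating.
Others bid (2, 2, 2, 17): truth gives 14; bid 17 gives 15 > 14. Violating.
Others bid (2, 2, 7, 2): truth gives 16; bid 17 gives 17 > 16. Violating.
Others bid (2, 2, 2, 20): truth gives 14; no alternative beats it.
Others bid (2, 2, 2, 23): truth gives 13; no alternative beats it.
(Checking all 625 profiles: 81 have a profitable deviation, 544 do not.)

81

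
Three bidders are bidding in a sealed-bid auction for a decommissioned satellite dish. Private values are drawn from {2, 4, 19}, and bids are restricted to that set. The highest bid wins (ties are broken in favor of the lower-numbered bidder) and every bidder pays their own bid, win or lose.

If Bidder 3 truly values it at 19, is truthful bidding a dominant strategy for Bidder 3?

Consider the case where Bidder 1 bids 2 and Bidder 2 bids 2.
Truthful bid 19: wins, pays 19, utility 19 - 19 = 0.
Bid 4 instead: wins, pays 4, utility 19 - 4 = 15.
Since 15 > 0, bidding 4 is strictly better here, so truthful bidding is not dominant.

No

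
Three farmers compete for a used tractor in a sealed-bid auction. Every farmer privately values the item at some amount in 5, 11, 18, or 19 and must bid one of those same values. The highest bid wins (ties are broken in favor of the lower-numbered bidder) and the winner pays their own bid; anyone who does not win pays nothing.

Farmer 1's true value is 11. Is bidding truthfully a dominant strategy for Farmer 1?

Consider the case where Farmer 2 bids 5 and Farmer 3 bids 5.
Truthful bid 11: wins, pays 11, utility 11 - 11 = 0.
Bid 5 instead: wins, pays 5, utility 11 - 5 = 6.
Since 6 > 0, bidding 5 is strictly better here, so truthful bidding is not dominant.

No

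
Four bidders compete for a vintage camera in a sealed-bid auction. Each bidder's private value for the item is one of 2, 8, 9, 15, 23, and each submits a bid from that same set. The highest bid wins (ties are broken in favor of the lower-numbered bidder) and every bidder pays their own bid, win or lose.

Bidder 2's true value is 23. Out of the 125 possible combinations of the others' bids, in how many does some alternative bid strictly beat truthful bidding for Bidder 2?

73

Others bid (2, 2, 2): truth gives 0; bid 8 gives 15 > 0. Violating.
Others bid (2, 2, 8): truth gives 0; bid 8 gives 15 > 0. Violating.
Others bid (2, 2, 9): truth gives 0; bid 9 gives 14 > 0. Violating.
Others bid (2, 2, 15): truth gives 0; bid 15 gives 8 > 0. Violating.
Others bid (2, 2, 23): truth gives 0; no alternative beats it.
Others bid (2, 8, 23): truth gives 0; no alternative beats it.
(Checking all 125 profiles: 73 have a profitable deviation, 52 do not.)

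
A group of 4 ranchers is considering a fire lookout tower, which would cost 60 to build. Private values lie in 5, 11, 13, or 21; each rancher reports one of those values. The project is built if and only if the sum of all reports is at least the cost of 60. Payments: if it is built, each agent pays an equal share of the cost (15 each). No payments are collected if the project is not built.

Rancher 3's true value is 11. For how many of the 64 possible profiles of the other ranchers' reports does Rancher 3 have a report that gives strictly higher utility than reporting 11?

3

Others report (11, 21, 21): truth gives -4; report 5 gives 0 > -4. Violating.
Others report (21, 11, 21): truth gives -4; report 5 gives 0 > -4. Violating.
Others report (21, 21, 11): truth gives -4; report 5 gives 0 > -4. Violating.
Others report (5, 5, 5): truth gives 0; no alternative beats it.
Others report (5, 5, 11): truth gives 0; no alternative beats it.
(Checking all 64 profiles: 3 have a profitable deviation, 61 do not.)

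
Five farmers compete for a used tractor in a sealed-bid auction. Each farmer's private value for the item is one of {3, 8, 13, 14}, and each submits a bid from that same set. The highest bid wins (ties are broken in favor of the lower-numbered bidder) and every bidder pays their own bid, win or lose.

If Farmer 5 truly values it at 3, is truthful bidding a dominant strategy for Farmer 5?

Check each profile of the others' bids and compare truth against every alternative bid.
Others bid (3, 3, 3, 8): truth gives -3, best alternative gives -8.
Others bid (3, 3, 3, 13): truth gives -3, best alternative gives -8.
Others bid (3, 3, 3, 14): truth gives -3, best alternative gives -8.
Others bid (3, 3, 8, 3): truth gives -3, best alternative gives -8.
Others bid (3, 3, 8, 8): truth gives -3, best alternative gives -8.
Others bid (3, 3, 8, 13): truth gives -3, best alternative gives -8.
(Remaining 250 profiles checked similarly; truth is weakly best in each.)
In every case the truthful bid is at least as good as any alternative, so it is a dominant strategy.

Yes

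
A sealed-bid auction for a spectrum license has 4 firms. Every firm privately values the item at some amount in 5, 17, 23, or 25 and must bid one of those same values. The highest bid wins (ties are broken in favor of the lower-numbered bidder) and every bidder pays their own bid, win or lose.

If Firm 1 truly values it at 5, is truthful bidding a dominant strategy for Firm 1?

Check each profile of the others' bids and compare truth against every alternative bid.
Others bid (5, 5, 5): truth gives 0, best alternative gives -12.
Others bid (5, 5, 23): truth gives -5, best alternative gives -17.
Others bid (5, 5, 25): truth gives -5, best alternative gives -17.
Others bid (5, 17, 23): truth gives -5, best alternative gives -17.
Others bid (5, 17, 25): truth gives -5, best alternative gives -17.
Others bid (5, 23, 5): truth gives -5, best alternative gives -17.
(Remaining 58 profiles checked similarly; truth is weakly best in each.)
In every case the truthful bid is at least as good as any alternative, so it is a dominant strategy.

Yes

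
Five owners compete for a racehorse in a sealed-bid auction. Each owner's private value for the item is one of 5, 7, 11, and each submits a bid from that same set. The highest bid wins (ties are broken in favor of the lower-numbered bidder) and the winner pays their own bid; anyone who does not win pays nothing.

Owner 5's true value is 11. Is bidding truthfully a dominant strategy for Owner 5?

No

Consider the case where Owner 1 bids 5, Owner 2 bids 5, Owner 3 bids 5 and Owner 4 bids 5.
Truthful bid 11: wins, pays 11, utility 11 - 11 = 0.
Bid 7 instead: wins, pays 7, utility 11 - 7 = 4.
Since 4 > 0, bidding 7 is strictly better here, so truthful bidding is not dominant.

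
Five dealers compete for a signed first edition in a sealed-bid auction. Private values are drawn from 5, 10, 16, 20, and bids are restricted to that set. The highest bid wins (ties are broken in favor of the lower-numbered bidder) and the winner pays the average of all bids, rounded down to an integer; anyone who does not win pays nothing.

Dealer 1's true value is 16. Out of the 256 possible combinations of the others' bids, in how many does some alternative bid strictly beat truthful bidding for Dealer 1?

126

Others bid (5, 5, 5, 5): truth gives 9; bid 5 gives 11 > 9. Violating.
Others bid (5, 5, 5, 10): truth gives 8; bid 10 gives 9 > 8. Violating.
Others bid (5, 5, 5, 20): truth gives 0; bid 20 gives 5 > 0. Violating.
Others bid (5, 5, 10, 5): truth gives 8; bid 10 gives 9 > 8. Violating.
Others bid (5, 5, 5, 16): truth gives 7; no alternative beats it.
Others bid (5, 5, 10, 16): truth gives 6; no alternative beats it.
(Checking all 256 profiles: 126 have a profitable deviation, 130 do not.)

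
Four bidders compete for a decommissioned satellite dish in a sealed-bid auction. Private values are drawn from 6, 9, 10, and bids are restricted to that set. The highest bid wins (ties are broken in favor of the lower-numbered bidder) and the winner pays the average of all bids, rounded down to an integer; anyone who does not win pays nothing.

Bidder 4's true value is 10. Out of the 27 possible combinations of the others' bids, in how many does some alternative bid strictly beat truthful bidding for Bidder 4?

Others bid (6, 6, 6): truth gives 3; bid 9 gives 4 > 3. Violating.
Others bid (6, 6, 9): truth gives 3; no alternative beats it.
Others bid (6, 6, 10): truth gives 0; no alternative beats it.
(Checking all 27 profiles: 1 has a profitable deviation, 26 do not.)

1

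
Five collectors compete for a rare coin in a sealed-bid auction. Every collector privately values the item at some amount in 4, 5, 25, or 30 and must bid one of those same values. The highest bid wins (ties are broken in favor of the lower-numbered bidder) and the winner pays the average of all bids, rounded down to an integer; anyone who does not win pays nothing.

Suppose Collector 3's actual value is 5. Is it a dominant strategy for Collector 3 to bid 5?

Yes

Check each profile of the others' bids and compare truth against every alternative bid.
Others bid (4, 4, 4, 4): truth gives 1, best alternative gives 0.
Others bid (4, 4, 4, 5): truth gives 1, best alternative gives 0.
Others bid (4, 4, 5, 4): truth gives 1, best alternative gives 0.
Others bid (4, 4, 5, 5): truth gives 1, best alternative gives 0.
Others bid (4, 4, 4, 25): truth gives 0, best alternative gives 0.
Others bid (4, 4, 4, 30): truth gives 0, best alternative gives 0.
(Remaining 250 profiles checked similarly; truth is weakly best in each.)
In every case the truthful bid is at least as good as any alternative, so it is a dominant strategy.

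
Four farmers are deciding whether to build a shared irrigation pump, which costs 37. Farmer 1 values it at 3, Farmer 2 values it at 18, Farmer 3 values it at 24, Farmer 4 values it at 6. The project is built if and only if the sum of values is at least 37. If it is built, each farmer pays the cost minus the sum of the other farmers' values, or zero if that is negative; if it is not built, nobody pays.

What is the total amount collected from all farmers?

Total value 51 ≥ cost 37, so it is built.
Farmer 1: others sum to 48; max(0, 37 - 48) = 0.
Farmer 2: others sum to 33; max(0, 37 - 33) = 4.
Farmer 3: others sum to 27; max(0, 37 - 27) = 10.
Farmer 4: others sum to 45; max(0, 37 - 45) = 0.
Total collected = 0 + 4 + 10 + 0 = 14.

14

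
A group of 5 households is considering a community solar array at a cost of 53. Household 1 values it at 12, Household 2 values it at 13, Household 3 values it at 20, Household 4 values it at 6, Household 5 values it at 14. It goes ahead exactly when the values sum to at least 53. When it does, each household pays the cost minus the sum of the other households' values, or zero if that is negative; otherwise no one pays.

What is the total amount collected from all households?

Total value 65 ≥ cost 53, so it is built.
Household 1: others sum to 53; max(0, 53 - 53) = 0.
Household 2: others sum to 52; max(0, 53 - 52) = 1.
Household 3: others sum to 45; max(0, 53 - 45) = 8.
Household 4: others sum to 59; max(0, 53 - 59) = 0.
Household 5: others sum to 51; max(0, 53 - 51) = 2.
Total collected = 0 + 1 + 8 + 0 + 2 = 11.

11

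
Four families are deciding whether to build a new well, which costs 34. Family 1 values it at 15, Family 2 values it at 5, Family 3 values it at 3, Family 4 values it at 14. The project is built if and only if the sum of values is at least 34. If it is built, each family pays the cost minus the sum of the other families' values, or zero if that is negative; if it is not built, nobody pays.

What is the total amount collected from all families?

25

Total value 37 ≥ cost 34, so it is built.
Family 1: others sum to 22; max(0, 34 - 22) = 12.
Family 2: others sum to 32; max(0, 34 - 32) = 2.
Family 3: others sum to 34; max(0, 34 - 34) = 0.
Family 4: others sum to 23; max(0, 34 - 23) = 11.
Total collected = 12 + 2 + 0 + 11 = 25.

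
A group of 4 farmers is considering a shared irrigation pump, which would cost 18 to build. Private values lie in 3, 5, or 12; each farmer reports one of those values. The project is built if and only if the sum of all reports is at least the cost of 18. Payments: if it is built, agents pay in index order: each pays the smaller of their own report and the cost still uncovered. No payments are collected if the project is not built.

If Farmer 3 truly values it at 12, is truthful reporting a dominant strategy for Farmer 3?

No

Consider the case where Farmer 1 reports 3, Farmer 2 reports 3 and Farmer 4 reports 12.
Truthful report 12: project built, pays 12, utility 12 - 12 = 0.
Report 3 instead: project built, pays 3, utility 12 - 3 = 9.
Since 9 > 0, reporting 3 is strictly better here, so truthful reporting is not dominant.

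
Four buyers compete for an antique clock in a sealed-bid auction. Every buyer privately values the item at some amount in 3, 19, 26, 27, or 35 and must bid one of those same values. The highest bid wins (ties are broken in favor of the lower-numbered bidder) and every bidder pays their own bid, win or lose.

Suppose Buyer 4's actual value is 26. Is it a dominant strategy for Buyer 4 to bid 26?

No

Consider the case where Buyer 1 bids 3, Buyer 2 bids 3 and Buyer 3 bids 3.
Truthful bid 26: wins, pays 26, utility 26 - 26 = 0.
Bid 19 instead: wins, pays 19, utility 26 - 19 = 7.
Since 7 > 0, bidding 19 is strictly better here, so truthful bidding is not dominant.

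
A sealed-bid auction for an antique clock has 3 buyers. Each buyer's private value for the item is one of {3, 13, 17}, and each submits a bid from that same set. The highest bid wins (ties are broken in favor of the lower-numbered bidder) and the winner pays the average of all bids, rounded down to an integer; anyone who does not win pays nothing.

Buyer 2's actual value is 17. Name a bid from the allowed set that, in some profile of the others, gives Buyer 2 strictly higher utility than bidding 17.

13

Suppose Buyer 1 bids 3 and Buyer 3 bids 3.
Bid 17: wins, pays 7, utility 17 - 7 = 10.
Bid 13: wins, pays 6, utility 17 - 6 = 11.
So bidding 13 beats truth here (11 > 10).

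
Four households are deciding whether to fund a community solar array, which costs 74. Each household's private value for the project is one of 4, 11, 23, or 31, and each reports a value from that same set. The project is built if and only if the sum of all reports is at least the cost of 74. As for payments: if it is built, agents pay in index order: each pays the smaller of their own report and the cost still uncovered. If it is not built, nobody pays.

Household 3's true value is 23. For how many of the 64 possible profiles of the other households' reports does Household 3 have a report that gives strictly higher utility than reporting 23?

20

Others report (4, 31, 31): truth gives 0; report 11 gives 12 > 0. Violating.
Others report (11, 23, 31): truth gives 0; report 11 gives 12 > 0. Violating.
Others report (11, 31, 23): truth gives 0; report 11 gives 12 > 0. Violating.
Others report (11, 31, 31): truth gives 0; report 4 gives 19 > 0. Violating.
Others report (4, 4, 4): truth gives 0; no alternative beats it.
Others report (4, 4, 11): truth gives 0; no alternative beats it.
(Checking all 64 profiles: 20 have a profitable deviation, 44 do not.)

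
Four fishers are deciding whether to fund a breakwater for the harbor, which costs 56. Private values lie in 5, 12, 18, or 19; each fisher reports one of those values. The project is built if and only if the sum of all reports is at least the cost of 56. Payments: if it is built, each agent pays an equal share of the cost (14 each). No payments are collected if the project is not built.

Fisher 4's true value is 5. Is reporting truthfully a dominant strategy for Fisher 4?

Check each profile of the others' reports and compare truth against every alternative report.
Others report (12, 18, 18): truth gives 0, best alternative gives -9.
Others report (12, 18, 19): truth gives 0, best alternative gives -9.
Others report (12, 19, 18): truth gives 0, best alternative gives -9.
Others report (12, 19, 19): truth gives 0, best alternative gives -9.
Others report (18, 12, 18): truth gives 0, best alternative gives -9.
Others report (18, 12, 19): truth gives 0, best alternative gives -9.
(Remaining 58 profiles checked similarly; truth is weakly best in each.)
In every case the truthful report is at least as good as any alternative, so it is a dominant strategy.

Yes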